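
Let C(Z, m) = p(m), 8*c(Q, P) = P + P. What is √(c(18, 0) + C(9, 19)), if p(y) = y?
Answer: √19 ≈ 4.3589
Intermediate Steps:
c(Q, P) = P/4 (c(Q, P) = (P + P)/8 = (2*P)/8 = P/4)
C(Z, m) = m
√(c(18, 0) + C(9, 19)) = √((¼)*0 + 19) = √(0 + 19) = √19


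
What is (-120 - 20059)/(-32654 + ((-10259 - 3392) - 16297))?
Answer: 20179/62602 ≈ 0.32234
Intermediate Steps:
(-120 - 20059)/(-32654 + ((-10259 - 3392) - 16297)) = -20179/(-32654 + (-13651 - 16297)) = -20179/(-32654 - 29948) = -20179/(-62602) = -20179*(-1/62602) = 20179/62602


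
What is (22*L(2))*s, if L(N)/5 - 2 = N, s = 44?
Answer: 19360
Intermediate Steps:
L(N) = 10 + 5*N
(22*L(2))*s = (22*(10 + 5*2))*44 = (22*(10 + 10))*44 = (22*20)*44 = 440*44 = 19360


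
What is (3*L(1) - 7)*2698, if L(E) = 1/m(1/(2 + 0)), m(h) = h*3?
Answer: -13490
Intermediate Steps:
m(h) = 3*h
L(E) = ⅔ (L(E) = 1/(3/(2 + 0)) = 1/(3/2) = ⅔)
(3*L(1) - 7)*2698 = (3*(⅔) - 7)*2698 = (2 - 7)*2698 = -5*2698 = -13490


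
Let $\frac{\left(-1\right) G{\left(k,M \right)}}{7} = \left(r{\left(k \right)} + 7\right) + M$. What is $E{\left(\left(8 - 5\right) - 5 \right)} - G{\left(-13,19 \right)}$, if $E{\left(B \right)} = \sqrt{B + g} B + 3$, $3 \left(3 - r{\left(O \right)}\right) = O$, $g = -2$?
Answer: $\frac{709}{3} - 4 i \approx 236.33 - 4.0 i$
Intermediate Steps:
$r{\left(O \right)} = 3 - \frac{O}{3}$
$G{\left(k,M \right)} = -70 - 7 M + \frac{7 k}{3}$ ($G{\left(k,M \right)} = - 7 \left(\left(\left(3 - \frac{k}{3}\right) + 7\right) + M\right) = - 7 \left(\left(10 - \frac{k}{3}\right) + M\right) = - 7 \left(10 + M - \frac{k}{3}\right) = -70 - 7 M + \frac{7 k}{3}$)
$E{\left(B \right)} = 3 + B \sqrt{-2 + B}$ ($E{\left(B \right)} = \sqrt{B - 2} B + 3 = \sqrt{-2 + B} B + 3 = B \sqrt{-2 + B} + 3 = 3 + B \sqrt{-2 + B}$)
$E{\left(\left(8 - 5\right) - 5 \right)} - G{\left(-13,19 \right)} = \left(3 + \left(\left(8 - 5\right) - 5\right) \sqrt{-2 + \left(\left(8 - 5\right) - 5\right)}\right) - \left(-70 - 133 + \frac{7}{3} \left(-13\right)\right) = \left(3 + \left(3 - 5\right) \sqrt{-2 + \left(3 - 5\right)}\right) - \left(-70 - 133 - \frac{91}{3}\right) = \left(3 - 2 \sqrt{-2 - 2}\right) - - \frac{700}{3} = \left(3 - 2 \sqrt{-4}\right) + \frac{700}{3} = \left(3 - 2 \cdot 2 i\right) + \frac{700}{3} = \left(3 - 4 i\right) + \frac{700}{3} = \frac{709}{3} - 4 i$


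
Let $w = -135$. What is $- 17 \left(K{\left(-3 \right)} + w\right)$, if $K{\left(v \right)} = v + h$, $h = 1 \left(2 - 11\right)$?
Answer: $2499$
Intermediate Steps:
$h = -9$ ($h = 1 \left(2 - 11\right) = 1 \left(-9\right) = -9$)
$K{\left(v \right)} = -9 + v$ ($K{\left(v \right)} = v - 9 = -9 + v$)
$- 17 \left(K{\left(-3 \right)} + w\right) = - 17 \left(\left(-9 - 3\right) - 135\right) = - 17 \left(-12 - 135\right) = \left(-17\right) \left(-147\right) = 2499$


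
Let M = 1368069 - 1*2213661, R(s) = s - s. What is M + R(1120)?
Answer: -845592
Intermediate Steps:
R(s) = 0
M = -845592 (M = 1368069 - 2213661 = -845592)
M + R(1120) = -845592 + 0 = -845592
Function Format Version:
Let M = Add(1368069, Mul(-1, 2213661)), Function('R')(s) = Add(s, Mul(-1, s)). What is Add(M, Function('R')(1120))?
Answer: -845592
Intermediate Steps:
Function('R')(s) = 0
M = -845592 (M = Add(1368069, -2213661) = -845592)
Add(M, Function('R')(1120)) = Add(-845592, 0) = -845592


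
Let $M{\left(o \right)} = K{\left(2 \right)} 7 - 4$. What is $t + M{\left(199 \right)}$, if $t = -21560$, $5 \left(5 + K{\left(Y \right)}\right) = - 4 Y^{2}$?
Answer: $- \frac{108107}{5} \approx -21621.0$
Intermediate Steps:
$K{\left(Y \right)} = -5 - \frac{4 Y^{2}}{5}$ ($K{\left(Y \right)} = -5 + \frac{\left(-4\right) Y^{2}}{5} = -5 - \frac{4 Y^{2}}{5}$)
$M{\left(o \right)} = - \frac{307}{5}$ ($M{\left(o \right)} = \left(-5 - \frac{4 \cdot 2^{2}}{5}\right) 7 - 4 = \left(-5 - \frac{16}{5}\right) 7 - 4 = \left(- \frac{41}{5}\right) 7 - 4 = - \frac{287}{5} - 4 = - \frac{307}{5}$)
$t + M{\left(199 \right)} = -21560 - \frac{307}{5} = - \frac{108107}{5}$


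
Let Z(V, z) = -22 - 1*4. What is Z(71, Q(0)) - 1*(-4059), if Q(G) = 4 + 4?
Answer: 4033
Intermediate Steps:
Q(G) = 8
Z(V, z) = -26 (Z(V, z) = -22 - 4 = -26)
Z(71, Q(0)) - 1*(-4059) = -26 - 1*(-4059) = -26 + 4059 = 4033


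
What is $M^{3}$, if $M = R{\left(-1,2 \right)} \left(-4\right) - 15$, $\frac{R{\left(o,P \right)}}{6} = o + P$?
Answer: $-59319$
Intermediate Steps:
$R{\left(o,P \right)} = 6 P + 6 o$ ($R{\left(o,P \right)} = 6 \left(o + P\right) = 6 \left(P + o\right) = 6 P + 6 o$)
$M = -39$ ($M = \left(6 \cdot 2 + 6 \left(-1\right)\right) \left(-4\right) - 15 = \left(12 - 6\right) \left(-4\right) - 15 = 6 \left(-4\right) - 15 = -24 - 15 = -39$)
$M^{3} = \left(-39\right)^{3} = -59319$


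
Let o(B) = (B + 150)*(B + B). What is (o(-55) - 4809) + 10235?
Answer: -5024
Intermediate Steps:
o(B) = 2*B*(150 + B) (o(B) = (150 + B)*(2*B) = 2*B*(150 + B))
(o(-55) - 4809) + 10235 = (2*(-55)*(150 - 55) - 4809) + 10235 = (2*(-55)*95 - 4809) + 10235 = (-10450 - 4809) + 10235 = -15259 + 10235 = -5024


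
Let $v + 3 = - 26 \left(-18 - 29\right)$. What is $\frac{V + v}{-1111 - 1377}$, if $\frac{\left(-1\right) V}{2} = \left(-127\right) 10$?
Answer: $- \frac{3759}{2488} \approx -1.5109$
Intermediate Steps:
$V = 2540$ ($V = - 2 \left(\left(-127\right) 10\right) = \left(-2\right) \left(-1270\right) = 2540$)
$v = 1219$ ($v = -3 - 26 \left(-18 - 29\right) = -3 - -1222 = -3 + 1222 = 1219$)
$\frac{V + v}{-1111 - 1377} = \frac{2540 + 1219}{-1111 - 1377} = \frac{3759}{-2488} = 3759 \left(- \frac{1}{2488}\right) = - \frac{3759}{2488}$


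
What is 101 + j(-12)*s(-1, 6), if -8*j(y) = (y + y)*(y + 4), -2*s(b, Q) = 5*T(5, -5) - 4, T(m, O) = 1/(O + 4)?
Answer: -7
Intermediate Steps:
T(m, O) = 1/(4 + O)
s(b, Q) = 9/2 (s(b, Q) = -(5/(4 - 5) - 4)/2 = -(5/(-1) - 4)/2 = -(5*(-1) - 4)/2 = -(-5 - 4)/2 = -1/2*(-9) = 9/2)
j(y) = -y*(4 + y)/4 (j(y) = -(y + y)*(y + 4)/8 = -2*y*(4 + y)/8 = -y*(4 + y)/4)
101 + j(-12)*s(-1, 6) = 101 - 1/4*(-12)*(4 - 12)*(9/2) = 101 - 1/4*(-12)*(-8)*(9/2) = 101 - 24*9/2 = 101 - 108 = -7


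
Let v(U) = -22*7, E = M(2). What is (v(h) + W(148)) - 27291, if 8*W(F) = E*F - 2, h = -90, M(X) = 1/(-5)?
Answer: -548979/20 ≈ -27449.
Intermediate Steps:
M(X) = -⅕
E = -⅕ ≈ -0.20000
W(F) = -¼ - F/40 (W(F) = (-F/5 - 2)/8 = (-2 - F/5)/8 = -¼ - F/40)
v(U) = -154
(v(h) + W(148)) - 27291 = (-154 + (-¼ - 1/40*148)) - 27291 = (-154 + (-¼ - 37/10)) - 27291 = (-154 - 79/20) - 27291 = -3159/20 - 27291 = -548979/20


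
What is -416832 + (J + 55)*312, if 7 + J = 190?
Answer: -342576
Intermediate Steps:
J = 183 (J = -7 + 190 = 183)
-416832 + (J + 55)*312 = -416832 + (183 + 55)*312 = -416832 + 238*312 = -416832 + 74256 = -342576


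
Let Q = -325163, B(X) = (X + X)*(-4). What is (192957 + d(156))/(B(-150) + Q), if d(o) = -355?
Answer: -192602/323963 ≈ -0.59452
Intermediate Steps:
B(X) = -8*X (B(X) = (2*X)*(-4) = -8*X)
(192957 + d(156))/(B(-150) + Q) = (192957 - 355)/(-8*(-150) - 325163) = 192602/(1200 - 325163) = 192602/(-323963) = 192602*(-1/323963) = -192602/323963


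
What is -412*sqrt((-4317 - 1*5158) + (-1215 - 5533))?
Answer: -412*I*sqrt(16223) ≈ -52476.0*I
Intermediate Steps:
-412*sqrt((-4317 - 1*5158) + (-1215 - 5533)) = -412*sqrt((-4317 - 5158) - 6748) = -412*sqrt(-9475 - 6748) = -412*I*sqrt(16223)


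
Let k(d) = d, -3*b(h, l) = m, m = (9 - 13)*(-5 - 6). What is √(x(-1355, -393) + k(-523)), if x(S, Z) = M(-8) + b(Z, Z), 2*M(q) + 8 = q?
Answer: I*√4911/3 ≈ 23.359*I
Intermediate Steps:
m = 44 (m = -4*(-11) = 44)
M(q) = -4 + q/2
b(h, l) = -44/3 (b(h, l) = -⅓*44 = -44/3)
x(S, Z) = -68/3 (x(S, Z) = (-4 + (½)*(-8)) - 44/3 = (-4 - 4) - 44/3 = -8 - 44/3 = -68/3)
√(x(-1355, -393) + k(-523)) = √(-68/3 - 523) = √(-1637/3) = I*√4911/3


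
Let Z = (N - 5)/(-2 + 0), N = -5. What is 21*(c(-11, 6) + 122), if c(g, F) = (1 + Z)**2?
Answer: 3318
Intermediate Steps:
Z = 5 (Z = (-5 - 5)/(-2 + 0) = -10/(-2) = -10*(-1/2) = 5)
c(g, F) = 36 (c(g, F) = (1 + 5)**2 = 6**2 = 36)
21*(c(-11, 6) + 122) = 21*(36 + 122) = 21*158 = 3318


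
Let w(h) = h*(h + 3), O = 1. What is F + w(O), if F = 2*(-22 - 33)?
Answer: -106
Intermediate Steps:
w(h) = h*(3 + h)
F = -110 (F = 2*(-55) = -110)
F + w(O) = -110 + 1*(3 + 1) = -110 + 1*4 = -110 + 4 = -106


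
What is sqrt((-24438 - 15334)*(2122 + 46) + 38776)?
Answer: 2*I*sqrt(21546730) ≈ 9283.7*I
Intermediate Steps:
sqrt((-24438 - 15334)*(2122 + 46) + 38776) = sqrt(-39772*2168 + 38776) = sqrt(-86225696 + 38776) = sqrt(-86186920) = 2*I*sqrt(21546730)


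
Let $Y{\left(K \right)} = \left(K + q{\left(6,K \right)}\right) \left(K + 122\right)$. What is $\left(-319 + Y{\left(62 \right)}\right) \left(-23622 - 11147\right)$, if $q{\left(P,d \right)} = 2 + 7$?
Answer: $-443130905$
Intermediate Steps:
$q{\left(P,d \right)} = 9$
$Y{\left(K \right)} = \left(9 + K\right) \left(122 + K\right)$ ($Y{\left(K \right)} = \left(K + 9\right) \left(K + 122\right) = \left(9 + K\right) \left(122 + K\right)$)
$\left(-319 + Y{\left(62 \right)}\right) \left(-23622 - 11147\right) = \left(-319 + \left(1098 + 62^{2} + 131 \cdot 62\right)\right) \left(-23622 - 11147\right) = \left(-319 + \left(1098 + 3844 + 8122\right)\right) \left(-34769\right) = \left(-319 + 13064\right) \left(-34769\right) = 12745 \left(-34769\right) = -443130905$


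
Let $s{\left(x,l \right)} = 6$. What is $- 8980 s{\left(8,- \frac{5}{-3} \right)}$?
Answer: $-53880$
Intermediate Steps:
$- 8980 s{\left(8,- \frac{5}{-3} \right)} = \left(-8980\right) 6 = -53880$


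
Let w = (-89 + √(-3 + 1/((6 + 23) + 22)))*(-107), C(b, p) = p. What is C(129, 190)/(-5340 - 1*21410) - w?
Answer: -25474044/2675 + 214*I*√1938/51 ≈ -9523.0 + 184.72*I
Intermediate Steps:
w = 9523 - 214*I*√1938/51 (w = (-89 + √(-3 + 1/(29 + 22)))*(-107) = (-89 + √(-3 + 1/51))*(-107) = (-89 + √(-152/51))*(-107) = (-89 + 2*I*√1938/51)*(-107) = 9523 - 214*I*√1938/51 ≈ 9523.0 - 184.72*I)
C(129, 190)/(-5340 - 1*21410) - w = 190/(-5340 - 1*21410) - (9523 - 214*I*√1938/51) = 190/(-5340 - 21410) + (-9523 + 214*I*√1938/51) = 190/(-26750) + (-9523 + 214*I*√1938/51) = 190*(-1/26750) + (-9523 + 214*I*√1938/51) = -19/2675 + (-9523 + 214*I*√1938/51) = -25474044/2675 + 214*I*√1938/51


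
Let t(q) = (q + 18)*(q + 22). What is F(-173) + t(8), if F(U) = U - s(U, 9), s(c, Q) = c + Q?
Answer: 771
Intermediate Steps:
s(c, Q) = Q + c
t(q) = (18 + q)*(22 + q)
F(U) = -9 (F(U) = U - (9 + U) = U + (-9 - U) = -9)
F(-173) + t(8) = -9 + (396 + 8**2 + 40*8) = -9 + (396 + 64 + 320) = -9 + 780 = 771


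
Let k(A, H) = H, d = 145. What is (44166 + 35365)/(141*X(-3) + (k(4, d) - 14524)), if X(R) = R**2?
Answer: -79531/13110 ≈ -6.0664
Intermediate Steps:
(44166 + 35365)/(141*X(-3) + (k(4, d) - 14524)) = (44166 + 35365)/(141*(-3)**2 + (145 - 14524)) = 79531/(141*9 - 14379) = 79531/(1269 - 14379) = 79531/(-13110) = 79531*(-1/13110) = -79531/13110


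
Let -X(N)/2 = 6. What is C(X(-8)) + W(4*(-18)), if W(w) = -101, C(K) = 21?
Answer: -80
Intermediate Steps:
X(N) = -12 (X(N) = -2*6 = -12)
C(X(-8)) + W(4*(-18)) = 21 - 101 = -80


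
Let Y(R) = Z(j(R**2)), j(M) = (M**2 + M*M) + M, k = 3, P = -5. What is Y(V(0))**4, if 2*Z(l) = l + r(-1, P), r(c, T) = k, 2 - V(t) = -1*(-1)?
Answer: 81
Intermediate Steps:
j(M) = M + 2*M**2 (j(M) = (M**2 + M**2) + M = 2*M**2 + M = M + 2*M**2)
V(t) = 1 (V(t) = 2 - (-1)*(-1) = 2 - 1*1 = 2 - 1 = 1)
r(c, T) = 3
Z(l) = 3/2 + l/2 (Z(l) = (l + 3)/2 = (3 + l)/2 = 3/2 + l/2)
Y(R) = 3/2 + R**2*(1 + 2*R**2)/2 (Y(R) = 3/2 + (R**2*(1 + 2*R**2))/2 = 3/2 + R**2*(1 + 2*R**2)/2)
Y(V(0))**4 = (3/2 + 1**4 + (1/2)*1**2)**4 = (3/2 + 1 + (1/2)*1)**4 = (3/2 + 1 + 1/2)**4 = 3**4 = 81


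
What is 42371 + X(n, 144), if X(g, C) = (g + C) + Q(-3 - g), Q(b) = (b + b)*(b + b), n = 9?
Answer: 43100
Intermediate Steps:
Q(b) = 4*b² (Q(b) = (2*b)*(2*b) = 4*b²)
X(g, C) = C + g + 4*(-3 - g)² (X(g, C) = (g + C) + 4*(-3 - g)² = (C + g) + 4*(-3 - g)² = C + g + 4*(-3 - g)²)
42371 + X(n, 144) = 42371 + (144 + 9 + 4*(3 + 9)²) = 42371 + (144 + 9 + 4*12²) = 42371 + (144 + 9 + 4*144) = 42371 + (144 + 9 + 576) = 42371 + 729 = 43100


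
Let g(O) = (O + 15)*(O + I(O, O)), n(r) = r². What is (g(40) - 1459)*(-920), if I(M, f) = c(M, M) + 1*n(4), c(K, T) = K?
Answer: -3515320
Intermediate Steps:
I(M, f) = 16 + M (I(M, f) = M + 1*4² = M + 1*16 = M + 16 = 16 + M)
g(O) = (15 + O)*(16 + 2*O) (g(O) = (O + 15)*(O + (16 + O)) = (15 + O)*(16 + 2*O))
(g(40) - 1459)*(-920) = ((240 + 2*40² + 46*40) - 1459)*(-920) = ((240 + 2*1600 + 1840) - 1459)*(-920) = ((240 + 3200 + 1840) - 1459)*(-920) = (5280 - 1459)*(-920) = 3821*(-920) = -3515320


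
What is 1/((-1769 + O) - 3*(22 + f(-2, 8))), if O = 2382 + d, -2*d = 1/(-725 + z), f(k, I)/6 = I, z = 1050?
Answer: 650/261949 ≈ 0.0024814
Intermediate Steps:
f(k, I) = 6*I
d = -1/650 (d = -1/(2*(-725 + 1050)) = -½/325 = -½*1/325 = -1/650 ≈ -0.0015385)
O = 1548299/650 (O = 2382 - 1/650 = 1548299/650 ≈ 2382.0)
1/((-1769 + O) - 3*(22 + f(-2, 8))) = 1/((-1769 + 1548299/650) - 3*(22 + 6*8)) = 1/(398449/650 - 3*(22 + 48)) = 1/(398449/650 - 3*70) = 1/(398449/650 - 210) = 1/(261949/650) = 650/261949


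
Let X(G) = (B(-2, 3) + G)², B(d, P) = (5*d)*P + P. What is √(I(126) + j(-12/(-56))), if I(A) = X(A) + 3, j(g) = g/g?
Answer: √9805 ≈ 99.020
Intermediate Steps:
B(d, P) = P + 5*P*d (B(d, P) = 5*P*d + P = P + 5*P*d)
X(G) = (-27 + G)² (X(G) = (3*(1 + 5*(-2)) + G)² = (3*(1 - 10) + G)² = (3*(-9) + G)² = (-27 + G)²)
j(g) = 1
I(A) = 3 + (-27 + A)² (I(A) = (-27 + A)² + 3 = 3 + (-27 + A)²)
√(I(126) + j(-12/(-56))) = √((3 + (-27 + 126)²) + 1) = √((3 + 99²) + 1) = √((3 + 9801) + 1) = √(9804 + 1) = √9805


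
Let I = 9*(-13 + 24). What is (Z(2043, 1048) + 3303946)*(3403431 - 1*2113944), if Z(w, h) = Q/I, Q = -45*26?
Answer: 46864181939412/11 ≈ 4.2604e+12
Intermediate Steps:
Q = -1170
I = 99 (I = 9*11 = 99)
Z(w, h) = -130/11 (Z(w, h) = -1170/99 = -1170*1/99 = -130/11)
(Z(2043, 1048) + 3303946)*(3403431 - 1*2113944) = (-130/11 + 3303946)*(3403431 - 1*2113944) = 36343276*(3403431 - 2113944)/11 = (36343276/11)*1289487 = 46864181939412/11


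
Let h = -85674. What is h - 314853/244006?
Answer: -102981699/1202 ≈ -85675.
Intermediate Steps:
h - 314853/244006 = -85674 - 314853/244006 = -85674 - 314853*1/244006 = -85674 - 1551/1202 = -102981699/1202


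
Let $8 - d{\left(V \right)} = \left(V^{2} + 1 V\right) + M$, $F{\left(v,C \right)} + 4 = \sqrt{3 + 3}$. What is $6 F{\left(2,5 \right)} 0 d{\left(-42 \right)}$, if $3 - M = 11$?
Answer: $0$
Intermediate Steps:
$F{\left(v,C \right)} = -4 + \sqrt{6}$ ($F{\left(v,C \right)} = -4 + \sqrt{3 + 3} = -4 + \sqrt{6}$)
$M = -8$ ($M = 3 - 11 = -8$)
$d{\left(V \right)} = 16 - V - V^{2}$ ($d{\left(V \right)} = 8 - \left(\left(V^{2} + 1 V\right) - 8\right) = 8 - \left(\left(V^{2} + V\right) - 8\right) = 8 - \left(\left(V + V^{2}\right) - 8\right) = 8 - \left(-8 + V + V^{2}\right) = 16 - V - V^{2}$)
$6 F{\left(2,5 \right)} 0 d{\left(-42 \right)} = 6 \left(-4 + \sqrt{6}\right) 0 \left(16 - -42 - \left(-42\right)^{2}\right) = \left(-24 + 6 \sqrt{6}\right) 0 \left(16 + 42 - 1764\right) = 0 \left(16 + 42 - 1764\right) = 0 \left(-1706\right) = 0$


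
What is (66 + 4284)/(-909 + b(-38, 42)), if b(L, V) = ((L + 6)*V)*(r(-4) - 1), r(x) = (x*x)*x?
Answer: 1450/28817 ≈ 0.050318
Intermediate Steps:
r(x) = x**3 (r(x) = x**2*x = x**3)
b(L, V) = -65*V*(6 + L) (b(L, V) = ((L + 6)*V)*((-4)**3 - 1) = ((6 + L)*V)*(-64 - 1) = (V*(6 + L))*(-65) = -65*V*(6 + L))
(66 + 4284)/(-909 + b(-38, 42)) = (66 + 4284)/(-909 + 65*42*(-6 - 1*(-38))) = 4350/(-909 + 65*42*(-6 + 38)) = 4350/(-909 + 65*42*32) = 4350/(-909 + 87360) = 4350/86451 = 4350*(1/86451) = 1450/28817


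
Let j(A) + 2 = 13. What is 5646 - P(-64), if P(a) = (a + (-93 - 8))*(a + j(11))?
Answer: -3099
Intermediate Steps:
j(A) = 11 (j(A) = -2 + 13 = 11)
P(a) = (-101 + a)*(11 + a) (P(a) = (a + (-93 - 8))*(a + 11) = (a - 101)*(11 + a) = (-101 + a)*(11 + a))
5646 - P(-64) = 5646 - (-1111 + (-64)² - 90*(-64)) = 5646 - (-1111 + 4096 + 5760) = 5646 - 1*8745 = 5646 - 8745 = -3099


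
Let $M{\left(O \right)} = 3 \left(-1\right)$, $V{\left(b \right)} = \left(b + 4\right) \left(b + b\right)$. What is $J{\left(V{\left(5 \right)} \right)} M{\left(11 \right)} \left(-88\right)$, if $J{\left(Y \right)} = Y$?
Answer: $23760$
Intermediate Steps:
$V{\left(b \right)} = 2 b \left(4 + b\right)$ ($V{\left(b \right)} = \left(4 + b\right) 2 b = 2 b \left(4 + b\right)$)
$M{\left(O \right)} = -3$
$J{\left(V{\left(5 \right)} \right)} M{\left(11 \right)} \left(-88\right) = 2 \cdot 5 \left(4 + 5\right) \left(-3\right) \left(-88\right) = 2 \cdot 5 \cdot 9 \left(-3\right) \left(-88\right) = 90 \left(-3\right) \left(-88\right) = \left(-270\right) \left(-88\right) = 23760$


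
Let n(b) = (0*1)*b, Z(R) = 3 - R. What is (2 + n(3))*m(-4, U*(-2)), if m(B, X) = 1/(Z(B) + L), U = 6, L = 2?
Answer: 2/9 ≈ 0.22222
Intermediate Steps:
n(b) = 0 (n(b) = 0*b = 0)
m(B, X) = 1/(5 - B) (m(B, X) = 1/((3 - B) + 2) = 1/(5 - B))
(2 + n(3))*m(-4, U*(-2)) = (2 + 0)*(-1/(-5 - 4)) = 2*(-1/(-9)) = 2*(-1*(-1/9)) = 2*(1/9) = 2/9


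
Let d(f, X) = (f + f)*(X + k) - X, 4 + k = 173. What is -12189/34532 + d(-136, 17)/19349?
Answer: -1983474949/668159668 ≈ -2.9686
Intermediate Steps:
k = 169 (k = -4 + 173 = 169)
d(f, X) = -X + 2*f*(169 + X) (d(f, X) = (f + f)*(X + 169) - X = (2*f)*(169 + X) - X = 2*f*(169 + X) - X = -X + 2*f*(169 + X))
-12189/34532 + d(-136, 17)/19349 = -12189/34532 + (-1*17 + 338*(-136) + 2*17*(-136))/19349 = -12189*1/34532 + (-17 - 45968 - 4624)*(1/19349) = -12189/34532 - 50609*1/19349 = -12189/34532 - 50609/19349 = -1983474949/668159668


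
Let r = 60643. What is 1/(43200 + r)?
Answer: 1/103843 ≈ 9.6299e-6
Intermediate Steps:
1/(43200 + r) = 1/(43200 + 60643) = 1/103843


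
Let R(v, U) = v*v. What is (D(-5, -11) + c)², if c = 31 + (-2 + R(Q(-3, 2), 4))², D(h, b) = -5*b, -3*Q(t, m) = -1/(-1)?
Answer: 52635025/6561 ≈ 8022.4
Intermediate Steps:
Q(t, m) = -⅓ (Q(t, m) = -(-1)/(3*(-1)) = -(-1)*(-1)/3 = -⅓*1 = -⅓)
R(v, U) = v²
c = 2800/81 (c = 31 + (-2 + (-⅓)²)² = 31 + (-2 + ⅑)² = 31 + (-17/9)² = 31 + 289/81 = 2800/81 ≈ 34.568)
(D(-5, -11) + c)² = (-5*(-11) + 2800/81)² = (55 + 2800/81)² = (7255/81)² = 52635025/6561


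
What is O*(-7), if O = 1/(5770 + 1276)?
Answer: -7/7046 ≈ -0.00099347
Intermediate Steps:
O = 1/7046 ≈ 0.00014192
O*(-7) = (1/7046)*(-7) = -7/7046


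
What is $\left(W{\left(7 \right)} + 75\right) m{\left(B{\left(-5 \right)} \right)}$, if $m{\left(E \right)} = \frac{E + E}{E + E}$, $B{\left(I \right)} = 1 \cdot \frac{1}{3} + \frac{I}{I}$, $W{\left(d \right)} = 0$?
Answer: $75$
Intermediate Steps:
$B{\left(I \right)} = \frac{4}{3}$ ($B{\left(I \right)} = 1 \cdot \frac{1}{3} + 1 = \frac{1}{3} + 1 = \frac{4}{3}$)
$m{\left(E \right)} = 1$ ($m{\left(E \right)} = \frac{2 E}{2 E} = 2 E \frac{1}{2 E} = 1$)
$\left(W{\left(7 \right)} + 75\right) m{\left(B{\left(-5 \right)} \right)} = \left(0 + 75\right) 1 = 75 \cdot 1 = 75$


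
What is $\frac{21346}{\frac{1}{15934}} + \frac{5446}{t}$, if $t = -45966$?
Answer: $\frac{7817142607489}{22983} \approx 3.4013 \cdot 10^{8}$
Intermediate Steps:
$\frac{21346}{\frac{1}{15934}} + \frac{5446}{t} = \frac{21346}{\frac{1}{15934}} + \frac{5446}{-45966} = 21346 \frac{1}{\frac{1}{15934}} + 5446 \left(- \frac{1}{45966}\right) = 21346 \cdot 15934 - \frac{2723}{22983} = 340127164 - \frac{2723}{22983} = \frac{7817142607489}{22983}$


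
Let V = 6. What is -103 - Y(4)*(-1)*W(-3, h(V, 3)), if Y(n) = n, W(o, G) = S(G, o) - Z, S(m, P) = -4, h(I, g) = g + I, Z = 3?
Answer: -131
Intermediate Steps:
h(I, g) = I + g
W(o, G) = -7 (W(o, G) = -4 - 1*3 = -4 - 3 = -7)
-103 - Y(4)*(-1)*W(-3, h(V, 3)) = -103 - 4*(-1)*(-7) = -103 - (-4)*(-7) = -103 - 1*28 = -103 - 28 = -131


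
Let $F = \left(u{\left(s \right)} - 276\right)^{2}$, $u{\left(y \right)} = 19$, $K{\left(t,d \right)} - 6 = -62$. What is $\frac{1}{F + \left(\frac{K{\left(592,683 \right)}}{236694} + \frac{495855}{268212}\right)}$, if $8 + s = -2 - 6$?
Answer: $\frac{102725196}{6785086358765} \approx 1.514 \cdot 10^{-5}$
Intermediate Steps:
$K{\left(t,d \right)} = -56$ ($K{\left(t,d \right)} = 6 - 62 = -56$)
$s = -16$ ($s = -8 - 8 = -16$)
$F = 66049$ ($F = \left(19 - 276\right)^{2} = \left(-257\right)^{2} = 66049$)
$\frac{1}{F + \left(\frac{K{\left(592,683 \right)}}{236694} + \frac{495855}{268212}\right)} = \frac{1}{66049 + \left(- \frac{56}{236694} + \frac{495855}{268212}\right)} = \frac{1}{66049 + \left(\left(-56\right) \frac{1}{236694} + 495855 \cdot \frac{1}{268212}\right)} = \frac{1}{66049 + \left(- \frac{28}{118347} + \frac{165285}{89404}\right)} = \frac{1}{66049 + \frac{189888161}{102725196}} = \frac{1}{\frac{6785086358765}{102725196}} = \frac{102725196}{6785086358765}$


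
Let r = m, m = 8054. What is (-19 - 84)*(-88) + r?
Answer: 17118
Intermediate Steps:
r = 8054
(-19 - 84)*(-88) + r = (-19 - 84)*(-88) + 8054 = -103*(-88) + 8054 = 9064 + 8054 = 17118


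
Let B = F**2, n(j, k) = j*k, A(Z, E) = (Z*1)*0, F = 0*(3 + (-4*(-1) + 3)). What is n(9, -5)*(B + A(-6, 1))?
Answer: 0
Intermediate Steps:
F = 0 (F = 0*(3 + (4 + 3)) = 0*(3 + 7) = 0*10 = 0)
A(Z, E) = 0 (A(Z, E) = Z*0 = 0)
B = 0 (B = 0**2 = 0)
n(9, -5)*(B + A(-6, 1)) = (9*(-5))*(0 + 0) = -45*0 = 0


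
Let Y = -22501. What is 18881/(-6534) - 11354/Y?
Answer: -350654345/147021534 ≈ -2.3851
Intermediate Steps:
18881/(-6534) - 11354/Y = 18881/(-6534) - 11354/(-22501) = 18881*(-1/6534) - 11354*(-1/22501) = -18881/6534 + 11354/22501 = -350654345/147021534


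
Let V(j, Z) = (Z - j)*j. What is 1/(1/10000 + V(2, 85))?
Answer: 10000/1660001 ≈ 0.0060241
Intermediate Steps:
V(j, Z) = j*(Z - j)
1/(1/10000 + V(2, 85)) = 1/(1/10000 + 2*(85 - 1*2)) = 1/(1/10000 + 2*(85 - 2)) = 1/(1/10000 + 2*83) = 1/(1/10000 + 166) = 1/(1660001/10000) = 10000/1660001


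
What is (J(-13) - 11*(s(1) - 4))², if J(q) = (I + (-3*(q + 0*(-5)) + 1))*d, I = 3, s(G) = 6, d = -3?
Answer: 22801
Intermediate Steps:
J(q) = -12 + 9*q (J(q) = (3 + (-3*(q + 0*(-5)) + 1))*(-3) = (3 + (-3*(q + 0) + 1))*(-3) = (3 + (-3*q + 1))*(-3) = (3 + (1 - 3*q))*(-3) = (4 - 3*q)*(-3) = -12 + 9*q)
(J(-13) - 11*(s(1) - 4))² = ((-12 + 9*(-13)) - 11*(6 - 4))² = ((-12 - 117) - 11*2)² = (-129 - 22)² = (-151)² = 22801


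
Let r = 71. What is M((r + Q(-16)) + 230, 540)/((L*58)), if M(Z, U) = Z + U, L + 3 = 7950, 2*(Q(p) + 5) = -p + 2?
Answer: 845/460926 ≈ 0.0018333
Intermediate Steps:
Q(p) = -4 - p/2 (Q(p) = -5 + (-p + 2)/2 = -5 + (2 - p)/2 = -5 + (1 - p/2) = -4 - p/2)
L = 7947 (L = -3 + 7950 = 7947)
M(Z, U) = U + Z
M((r + Q(-16)) + 230, 540)/((L*58)) = (540 + ((71 + (-4 - ½*(-16))) + 230))/((7947*58)) = (540 + ((71 + (-4 + 8)) + 230))/460926 = (540 + ((71 + 4) + 230))*(1/460926) = (540 + (75 + 230))*(1/460926) = (540 + 305)*(1/460926) = 845*(1/460926) = 845/460926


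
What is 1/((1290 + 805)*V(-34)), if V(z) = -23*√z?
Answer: I*√34/1638290 ≈ 3.5592e-6*I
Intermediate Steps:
1/((1290 + 805)*V(-34)) = 1/((1290 + 805)*(-23*I*√34)) = 1/(2095*(-23*I*√34)) = 1/(-48185*I*√34) = I*√34/1638290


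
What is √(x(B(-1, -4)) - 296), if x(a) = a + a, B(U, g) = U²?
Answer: 7*I*√6 ≈ 17.146*I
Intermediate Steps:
x(a) = 2*a
√(x(B(-1, -4)) - 296) = √(2*(-1)² - 296) = √(2*1 - 296) = √(2 - 296) = √(-294) = 7*I*√6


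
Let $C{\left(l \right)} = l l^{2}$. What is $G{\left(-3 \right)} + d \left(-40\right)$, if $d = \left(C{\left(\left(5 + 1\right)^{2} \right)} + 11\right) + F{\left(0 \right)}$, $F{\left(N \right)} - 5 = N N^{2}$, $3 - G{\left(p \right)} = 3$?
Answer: $-1866880$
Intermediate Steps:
$G{\left(p \right)} = 0$ ($G{\left(p \right)} = 3 - 3 = 0$)
$C{\left(l \right)} = l^{3}$
$F{\left(N \right)} = 5 + N^{3}$ ($F{\left(N \right)} = 5 + N N^{2} = 5 + N^{3}$)
$d = 46672$ ($d = \left(\left(\left(5 + 1\right)^{2}\right)^{3} + 11\right) + \left(5 + 0^{3}\right) = \left(\left(6^{2}\right)^{3} + 11\right) + \left(5 + 0\right) = \left(36^{3} + 11\right) + 5 = \left(46656 + 11\right) + 5 = 46667 + 5 = 46672$)
$G{\left(-3 \right)} + d \left(-40\right) = 0 + 46672 \left(-40\right) = 0 - 1866880 = -1866880$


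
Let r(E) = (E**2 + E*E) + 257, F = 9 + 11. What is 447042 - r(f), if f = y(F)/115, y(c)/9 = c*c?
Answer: 235312465/529 ≈ 4.4483e+5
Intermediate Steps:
F = 20
y(c) = 9*c**2 (y(c) = 9*(c*c) = 9*c**2)
f = 720/23 (f = (9*20**2)/115 = (9*400)*(1/115) = 3600*(1/115) = 720/23 ≈ 31.304)
r(E) = 257 + 2*E**2 (r(E) = (E**2 + E**2) + 257 = 2*E**2 + 257 = 257 + 2*E**2)
447042 - r(f) = 447042 - (257 + 2*(720/23)**2) = 447042 - (257 + 2*(518400/529)) = 447042 - (257 + 1036800/529) = 447042 - 1*1172753/529 = 447042 - 1172753/529 = 235312465/529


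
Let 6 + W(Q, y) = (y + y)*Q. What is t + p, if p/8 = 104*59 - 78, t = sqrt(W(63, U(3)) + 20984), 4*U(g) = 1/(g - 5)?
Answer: 48464 + sqrt(83849)/2 ≈ 48609.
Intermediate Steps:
U(g) = 1/(4*(-5 + g)) (U(g) = 1/(4*(g - 5)) = 1/(4*(-5 + g)))
W(Q, y) = -6 + 2*Q*y (W(Q, y) = -6 + (y + y)*Q = -6 + (2*y)*Q = -6 + 2*Q*y)
t = sqrt(83849)/2 (t = sqrt((-6 + 2*63*(1/(4*(-5 + 3)))) + 20984) = sqrt((-6 + 2*63*((1/4)/(-2))) + 20984) = sqrt((-6 + 2*63*((1/4)*(-1/2))) + 20984) = sqrt((-6 + 2*63*(-1/8)) + 20984) = sqrt((-6 - 63/4) + 20984) = sqrt(-87/4 + 20984) = sqrt(83849/4) = sqrt(83849)/2 ≈ 144.78)
p = 48464 (p = 8*(104*59 - 78) = 8*(6136 - 78) = 8*6058 = 48464)
t + p = sqrt(83849)/2 + 48464 = 48464 + sqrt(83849)/2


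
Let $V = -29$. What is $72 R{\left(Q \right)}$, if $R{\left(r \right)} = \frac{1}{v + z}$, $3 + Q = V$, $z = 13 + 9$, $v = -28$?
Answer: $-12$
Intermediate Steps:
$z = 22$
$Q = -32$ ($Q = -3 - 29 = -32$)
$R{\left(r \right)} = - \frac{1}{6}$ ($R{\left(r \right)} = \frac{1}{-28 + 22} = \frac{1}{-6} = - \frac{1}{6}$)
$72 R{\left(Q \right)} = 72 \left(- \frac{1}{6}\right) = -12$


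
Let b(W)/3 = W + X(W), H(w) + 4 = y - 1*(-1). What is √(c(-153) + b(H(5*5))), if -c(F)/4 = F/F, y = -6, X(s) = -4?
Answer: I*√43 ≈ 6.5574*I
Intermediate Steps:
H(w) = -9 (H(w) = -4 + (-6 - 1*(-1)) = -4 + (-6 + 1) = -4 - 5 = -9)
c(F) = -4 (c(F) = -4*F/F = -4*1 = -4)
b(W) = -12 + 3*W (b(W) = 3*(W - 4) = 3*(-4 + W) = -12 + 3*W)
√(c(-153) + b(H(5*5))) = √(-4 + (-12 + 3*(-9))) = √(-4 + (-12 - 27)) = √(-4 - 39) = √(-43) = I*√43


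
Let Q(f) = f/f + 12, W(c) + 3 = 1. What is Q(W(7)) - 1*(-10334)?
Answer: 10347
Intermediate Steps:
W(c) = -2 (W(c) = -3 + 1 = -2)
Q(f) = 13 (Q(f) = 1 + 12 = 13)
Q(W(7)) - 1*(-10334) = 13 - 1*(-10334) = 13 + 10334 = 10347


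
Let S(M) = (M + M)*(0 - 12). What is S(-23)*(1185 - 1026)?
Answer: 87768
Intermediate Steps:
S(M) = -24*M (S(M) = (2*M)*(-12) = -24*M)
S(-23)*(1185 - 1026) = (-24*(-23))*(1185 - 1026) = 552*159 = 87768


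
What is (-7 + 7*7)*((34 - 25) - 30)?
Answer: -882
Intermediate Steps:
(-7 + 7*7)*((34 - 25) - 30) = (-7 + 49)*(9 - 30) = 42*(-21) = -882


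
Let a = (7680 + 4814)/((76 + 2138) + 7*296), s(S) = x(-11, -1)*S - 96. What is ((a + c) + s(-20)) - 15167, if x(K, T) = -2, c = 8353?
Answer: -14716163/2143 ≈ -6867.1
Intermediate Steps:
s(S) = -96 - 2*S (s(S) = -2*S - 96 = -96 - 2*S)
a = 6247/2143 (a = 12494/(2214 + 2072) = 12494/4286 = 12494*(1/4286) = 6247/2143 ≈ 2.9151)
((a + c) + s(-20)) - 15167 = ((6247/2143 + 8353) + (-96 - 2*(-20))) - 15167 = (17906726/2143 + (-96 + 40)) - 15167 = (17906726/2143 - 56) - 15167 = 17786718/2143 - 15167 = -14716163/2143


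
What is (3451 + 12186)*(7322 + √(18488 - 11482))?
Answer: 114494114 + 15637*√7006 ≈ 1.1580e+8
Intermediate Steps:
(3451 + 12186)*(7322 + √(18488 - 11482)) = 15637*(7322 + √7006) = 114494114 + 15637*√7006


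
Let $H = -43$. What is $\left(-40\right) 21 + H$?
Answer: $-883$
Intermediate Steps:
$\left(-40\right) 21 + H = \left(-40\right) 21 - 43 = -840 - 43 = -883$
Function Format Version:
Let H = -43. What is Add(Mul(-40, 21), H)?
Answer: -883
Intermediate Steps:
Add(Mul(-40, 21), H) = Add(Mul(-40, 21), -43) = Add(-840, -43) = -883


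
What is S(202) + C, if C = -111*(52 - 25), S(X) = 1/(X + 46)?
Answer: -743255/248 ≈ -2997.0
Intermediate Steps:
S(X) = 1/(46 + X)
C = -2997 (C = -111*27 = -2997)
S(202) + C = 1/(46 + 202) - 2997 = 1/248 - 2997 = -743255/248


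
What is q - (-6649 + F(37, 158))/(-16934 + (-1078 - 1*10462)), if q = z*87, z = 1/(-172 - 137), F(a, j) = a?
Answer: -753391/1466411 ≈ -0.51377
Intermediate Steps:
z = -1/309 (z = 1/(-309) = -1/309 ≈ -0.0032362)
q = -29/103 (q = -1/309*87 = -29/103 ≈ -0.28155)
q - (-6649 + F(37, 158))/(-16934 + (-1078 - 1*10462)) = -29/103 - (-6649 + 37)/(-16934 + (-1078 - 1*10462)) = -29/103 - (-6612)/(-16934 + (-1078 - 10462)) = -29/103 - (-6612)/(-16934 - 11540) = -29/103 - (-6612)/(-28474) = -29/103 - (-6612)*(-1)/28474 = -29/103 - 1*3306/14237 = -29/103 - 3306/14237 = -753391/1466411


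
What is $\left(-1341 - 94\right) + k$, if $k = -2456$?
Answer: $-3891$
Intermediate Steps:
$\left(-1341 - 94\right) + k = \left(-1341 - 94\right) - 2456 = -1435 - 2456 = -3891$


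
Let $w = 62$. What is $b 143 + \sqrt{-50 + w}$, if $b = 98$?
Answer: $14014 + 2 \sqrt{3} \approx 14017.0$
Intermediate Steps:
$b 143 + \sqrt{-50 + w} = 98 \cdot 143 + \sqrt{-50 + 62} = 14014 + \sqrt{12} = 14014 + 2 \sqrt{3}$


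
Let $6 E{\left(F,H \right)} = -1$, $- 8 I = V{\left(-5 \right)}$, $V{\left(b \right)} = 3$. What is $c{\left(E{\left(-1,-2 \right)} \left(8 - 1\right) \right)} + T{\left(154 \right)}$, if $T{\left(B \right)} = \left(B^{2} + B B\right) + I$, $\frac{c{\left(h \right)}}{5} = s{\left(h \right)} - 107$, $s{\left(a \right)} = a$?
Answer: $\frac{1125379}{24} \approx 46891.0$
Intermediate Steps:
$I = - \frac{3}{8}$ ($I = \left(- \frac{1}{8}\right) 3 = - \frac{3}{8} \approx -0.375$)
$E{\left(F,H \right)} = - \frac{1}{6}$ ($E{\left(F,H \right)} = \frac{1}{6} \left(-1\right) = - \frac{1}{6}$)
$c{\left(h \right)} = -535 + 5 h$ ($c{\left(h \right)} = 5 \left(h - 107\right) = 5 \left(-107 + h\right) = -535 + 5 h$)
$T{\left(B \right)} = - \frac{3}{8} + 2 B^{2}$ ($T{\left(B \right)} = \left(B^{2} + B B\right) - \frac{3}{8} = \left(B^{2} + B^{2}\right) - \frac{3}{8} = 2 B^{2} - \frac{3}{8} = - \frac{3}{8} + 2 B^{2}$)
$c{\left(E{\left(-1,-2 \right)} \left(8 - 1\right) \right)} + T{\left(154 \right)} = \left(-535 + 5 \left(- \frac{8 - 1}{6}\right)\right) - \left(\frac{3}{8} - 2 \cdot 154^{2}\right) = \left(-535 + 5 \left(\left(- \frac{1}{6}\right) 7\right)\right) + \left(- \frac{3}{8} + 2 \cdot 23716\right) = \left(-535 + 5 \left(- \frac{7}{6}\right)\right) + \left(- \frac{3}{8} + 47432\right) = \left(-535 - \frac{35}{6}\right) + \frac{379453}{8} = - \frac{3245}{6} + \frac{379453}{8} = \frac{1125379}{24}$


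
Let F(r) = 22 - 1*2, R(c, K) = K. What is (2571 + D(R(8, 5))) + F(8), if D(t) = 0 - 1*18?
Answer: 2573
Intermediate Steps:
D(t) = -18 (D(t) = 0 - 18 = -18)
F(r) = 20 (F(r) = 22 - 2 = 20)
(2571 + D(R(8, 5))) + F(8) = (2571 - 18) + 20 = 2553 + 20 = 2573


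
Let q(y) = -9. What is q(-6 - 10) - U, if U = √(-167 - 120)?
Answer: -9 - I*√287 ≈ -9.0 - 16.941*I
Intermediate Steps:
U = I*√287 (U = √(-287) = I*√287 ≈ 16.941*I)
q(-6 - 10) - U = -9 - I*√287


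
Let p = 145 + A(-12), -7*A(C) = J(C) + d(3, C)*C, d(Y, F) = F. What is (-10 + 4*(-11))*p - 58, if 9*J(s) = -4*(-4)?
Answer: -47344/7 ≈ -6763.4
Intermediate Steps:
J(s) = 16/9 (J(s) = (-4*(-4))/9 = (1/9)*16 = 16/9)
A(C) = -16/63 - C**2/7 (A(C) = -(16/9 + C*C)/7 = -(16/9 + C**2)/7 = -16/63 - C**2/7)
p = 7823/63 (p = 145 + (-16/63 - 1/7*(-12)**2) = 145 + (-16/63 - 1/7*144) = 145 + (-16/63 - 144/7) = 145 - 1312/63 = 7823/63 ≈ 124.17)
(-10 + 4*(-11))*p - 58 = (-10 + 4*(-11))*(7823/63) - 58 = (-10 - 44)*(7823/63) - 58 = -54*7823/63 - 58 = -46938/7 - 58 = -47344/7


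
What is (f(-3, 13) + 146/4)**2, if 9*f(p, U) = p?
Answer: 47089/36 ≈ 1308.0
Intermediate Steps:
f(p, U) = p/9
(f(-3, 13) + 146/4)**2 = ((1/9)*(-3) + 146/4)**2 = (-1/3 + 146*(1/4))**2 = (-1/3 + 73/2)**2 = (217/6)**2 = 47089/36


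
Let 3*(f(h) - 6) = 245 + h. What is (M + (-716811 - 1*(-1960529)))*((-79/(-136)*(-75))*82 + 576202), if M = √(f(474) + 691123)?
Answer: 24214450069649/34 + 38938811*√6222318/204 ≈ 7.1267e+11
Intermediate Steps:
f(h) = 263/3 + h/3 (f(h) = 6 + (245 + h)/3 = 6 + (245/3 + h/3) = 263/3 + h/3)
M = √6222318/3 (M = √((263/3 + (⅓)*474) + 691123) = √((263/3 + 158) + 691123) = √(737/3 + 691123) = √(2074106/3) = √6222318/3 ≈ 831.49)
(M + (-716811 - 1*(-1960529)))*((-79/(-136)*(-75))*82 + 576202) = (√6222318/3 + (-716811 - 1*(-1960529)))*((-79/(-136)*(-75))*82 + 576202) = (√6222318/3 + (-716811 + 1960529))*((-79*(-1/136)*(-75))*82 + 576202) = (√6222318/3 + 1243718)*(((79/136)*(-75))*82 + 576202) = (1243718 + √6222318/3)*(-5925/136*82 + 576202) = (1243718 + √6222318/3)*(-242925/68 + 576202) = (1243718 + √6222318/3)*(38938811/68) = 24214450069649/34 + 38938811*√6222318/204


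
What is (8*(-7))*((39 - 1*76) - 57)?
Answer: 5264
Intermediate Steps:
(8*(-7))*((39 - 1*76) - 57) = -56*((39 - 76) - 57) = -56*(-37 - 57) = -56*(-94) = 5264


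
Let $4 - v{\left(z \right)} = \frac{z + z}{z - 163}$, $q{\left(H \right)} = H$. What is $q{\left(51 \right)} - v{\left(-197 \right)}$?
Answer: $\frac{8657}{180} \approx 48.094$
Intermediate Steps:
$v{\left(z \right)} = 4 - \frac{2 z}{-163 + z}$ ($v{\left(z \right)} = 4 - \frac{z + z}{z - 163} = 4 - \frac{2 z}{-163 + z}$)
$q{\left(51 \right)} - v{\left(-197 \right)} = 51 - \frac{2 \left(-326 - 197\right)}{-163 - 197} = 51 - 2 \frac{1}{-360} \left(-523\right) = 51 - 2 \left(- \frac{1}{360}\right) \left(-523\right) = 51 - \frac{523}{180} = \frac{8657}{180}$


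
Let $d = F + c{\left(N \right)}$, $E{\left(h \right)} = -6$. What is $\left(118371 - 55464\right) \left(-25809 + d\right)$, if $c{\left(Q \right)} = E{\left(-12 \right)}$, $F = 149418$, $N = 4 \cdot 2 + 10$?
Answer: $7775493921$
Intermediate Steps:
$N = 18$ ($N = 8 + 10 = 18$)
$c{\left(Q \right)} = -6$
$d = 149412$ ($d = 149418 - 6 = 149412$)
$\left(118371 - 55464\right) \left(-25809 + d\right) = \left(118371 - 55464\right) \left(-25809 + 149412\right) = 62907 \cdot 123603 = 7775493921$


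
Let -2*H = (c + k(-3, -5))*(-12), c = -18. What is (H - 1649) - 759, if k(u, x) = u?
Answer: -2534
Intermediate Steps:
H = -126 (H = -(-18 - 3)*(-12)/2 = -(-21)*(-12)/2 = -½*252 = -126)
(H - 1649) - 759 = (-126 - 1649) - 759 = -1775 - 759 = -2534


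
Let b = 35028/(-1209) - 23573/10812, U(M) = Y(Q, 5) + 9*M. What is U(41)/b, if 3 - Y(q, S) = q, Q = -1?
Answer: -1625249028/135740831 ≈ -11.973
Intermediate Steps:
Y(q, S) = 3 - q
U(M) = 4 + 9*M (U(M) = (3 - 1*(-1)) + 9*M = (3 + 1) + 9*M = 4 + 9*M)
b = -135740831/4357236 (b = 35028*(-1/1209) - 23573*1/10812 = -11676/403 - 23573/10812 = -135740831/4357236 ≈ -31.153)
U(41)/b = (4 + 9*41)/(-135740831/4357236) = (4 + 369)*(-4357236/135740831) = 373*(-4357236/135740831) = -1625249028/135740831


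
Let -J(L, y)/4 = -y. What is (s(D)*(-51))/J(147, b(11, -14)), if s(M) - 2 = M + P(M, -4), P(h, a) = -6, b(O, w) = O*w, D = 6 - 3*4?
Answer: -255/308 ≈ -0.82792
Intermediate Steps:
D = -6 (D = 6 - 12 = -6)
s(M) = -4 + M (s(M) = 2 + (M - 6) = 2 + (-6 + M) = -4 + M)
J(L, y) = 4*y (J(L, y) = -(-4)*y = 4*y)
(s(D)*(-51))/J(147, b(11, -14)) = ((-4 - 6)*(-51))/((4*(11*(-14)))) = (-10*(-51))/((4*(-154))) = 510/(-616) = 510*(-1/616) = -255/308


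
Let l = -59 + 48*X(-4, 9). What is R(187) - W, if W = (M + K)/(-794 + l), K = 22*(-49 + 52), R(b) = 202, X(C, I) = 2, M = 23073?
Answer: 176053/757 ≈ 232.57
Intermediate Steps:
l = 37 (l = -59 + 48*2 = -59 + 96 = 37)
K = 66 (K = 22*3 = 66)
W = -23139/757 (W = (23073 + 66)/(-794 + 37) = 23139/(-757) = 23139*(-1/757) = -23139/757 ≈ -30.567)
R(187) - W = 202 - 1*(-23139/757) = 202 + 23139/757 = 176053/757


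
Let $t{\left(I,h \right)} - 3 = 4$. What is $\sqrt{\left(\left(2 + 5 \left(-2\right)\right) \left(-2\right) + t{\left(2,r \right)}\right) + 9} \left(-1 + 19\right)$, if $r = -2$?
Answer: $72 \sqrt{2} \approx 101.82$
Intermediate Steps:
$t{\left(I,h \right)} = 7$ ($t{\left(I,h \right)} = 3 + 4 = 7$)
$\sqrt{\left(\left(2 + 5 \left(-2\right)\right) \left(-2\right) + t{\left(2,r \right)}\right) + 9} \left(-1 + 19\right) = \sqrt{\left(\left(2 + 5 \left(-2\right)\right) \left(-2\right) + 7\right) + 9} \left(-1 + 19\right) = \sqrt{\left(\left(2 - 10\right) \left(-2\right) + 7\right) + 9} \cdot 18 = \sqrt{\left(\left(-8\right) \left(-2\right) + 7\right) + 9} \cdot 18 = \sqrt{\left(16 + 7\right) + 9} \cdot 18 = \sqrt{23 + 9} \cdot 18 = \sqrt{32} \cdot 18 = 4 \sqrt{2} \cdot 18 = 72 \sqrt{2}$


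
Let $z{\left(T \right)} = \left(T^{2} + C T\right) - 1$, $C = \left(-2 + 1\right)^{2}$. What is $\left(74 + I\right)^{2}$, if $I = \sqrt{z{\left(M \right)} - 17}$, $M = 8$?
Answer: $5530 + 444 \sqrt{6} \approx 6617.6$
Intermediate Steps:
$C = 1$ ($C = \left(-1\right)^{2} = 1$)
$z{\left(T \right)} = -1 + T + T^{2}$ ($z{\left(T \right)} = \left(T^{2} + 1 T\right) - 1 = \left(T^{2} + T\right) - 1 = \left(T + T^{2}\right) - 1 = -1 + T + T^{2}$)
$I = 3 \sqrt{6}$ ($I = \sqrt{\left(-1 + 8 + 8^{2}\right) - 17} = \sqrt{\left(-1 + 8 + 64\right) - 17} = \sqrt{71 - 17} = \sqrt{54} = 3 \sqrt{6} \approx 7.3485$)
$\left(74 + I\right)^{2} = \left(74 + 3 \sqrt{6}\right)^{2}$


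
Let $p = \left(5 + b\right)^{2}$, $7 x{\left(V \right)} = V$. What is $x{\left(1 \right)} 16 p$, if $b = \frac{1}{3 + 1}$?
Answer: $63$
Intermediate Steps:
$b = \frac{1}{4} \approx 0.25$
$x{\left(V \right)} = \frac{V}{7}$
$p = \frac{441}{16}$ ($p = \left(5 + \frac{1}{4}\right)^{2} = \left(\frac{21}{4}\right)^{2} = \frac{441}{16} \approx 27.563$)
$x{\left(1 \right)} 16 p = \frac{1}{7} \cdot 1 \cdot 16 \cdot \frac{441}{16} = \frac{1}{7} \cdot 16 \cdot \frac{441}{16} = \frac{16}{7} \cdot \frac{441}{16} = 63$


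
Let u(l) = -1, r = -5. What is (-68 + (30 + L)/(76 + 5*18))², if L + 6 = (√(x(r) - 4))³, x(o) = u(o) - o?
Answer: 31719424/6889 ≈ 4604.4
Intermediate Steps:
x(o) = -1 - o
L = -6 (L = -6 + (√((-1 - 1*(-5)) - 4))³ = -6 + (√((-1 + 5) - 4))³ = -6 + (√(4 - 4))³ = -6 + (√0)³ = -6 + 0³ = -6 + 0 = -6)
(-68 + (30 + L)/(76 + 5*18))² = (-68 + (30 - 6)/(76 + 5*18))² = (-68 + 24/(76 + 90))² = (-68 + 24/166)² = (-68 + 24*(1/166))² = (-68 + 12/83)² = (-5632/83)² = 31719424/6889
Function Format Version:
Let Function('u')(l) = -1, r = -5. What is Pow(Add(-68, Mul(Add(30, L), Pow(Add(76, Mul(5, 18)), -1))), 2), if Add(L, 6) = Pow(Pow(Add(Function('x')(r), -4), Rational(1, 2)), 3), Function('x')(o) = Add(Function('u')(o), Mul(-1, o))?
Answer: Rational(31719424, 6889) ≈ 4604.4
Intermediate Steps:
Function('x')(o) = Add(-1, Mul(-1, o))
L = -6 (L = Add(-6, Pow(Pow(Add(Add(-1, Mul(-1, -5)), -4), Rational(1, 2)), 3)) = Add(-6, Pow(Pow(Add(Add(-1, 5), -4), Rational(1, 2)), 3)) = Add(-6, Pow(Pow(Add(4, -4), Rational(1, 2)), 3)) = Add(-6, Pow(Pow(0, Rational(1, 2)), 3)) = Add(-6, Pow(0, 3)) = Add(-6, 0) = -6)
Pow(Add(-68, Mul(Add(30, L), Pow(Add(76, Mul(5, 18)), -1))), 2) = Pow(Add(-68, Mul(Add(30, -6), Pow(Add(76, Mul(5, 18)), -1))), 2) = Pow(Add(-68, Mul(24, Pow(Add(76, 90), -1))), 2) = Pow(Add(-68, Mul(24, Pow(166, -1))), 2) = Pow(Add(-68, Mul(24, Rational(1, 166))), 2) = Pow(Add(-68, Rational(12, 83)), 2) = Pow(Rational(-5632, 83), 2) = Rational(31719424, 6889)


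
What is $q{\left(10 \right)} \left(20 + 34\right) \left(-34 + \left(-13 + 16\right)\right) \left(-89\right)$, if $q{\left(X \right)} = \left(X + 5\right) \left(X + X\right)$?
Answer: $44695800$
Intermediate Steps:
$q{\left(X \right)} = 2 X \left(5 + X\right)$ ($q{\left(X \right)} = \left(5 + X\right) 2 X = 2 X \left(5 + X\right)$)
$q{\left(10 \right)} \left(20 + 34\right) \left(-34 + \left(-13 + 16\right)\right) \left(-89\right) = 2 \cdot 10 \left(5 + 10\right) \left(20 + 34\right) \left(-34 + \left(-13 + 16\right)\right) \left(-89\right) = 2 \cdot 10 \cdot 15 \cdot 54 \left(-34 + 3\right) \left(-89\right) = 300 \cdot 54 \left(-31\right) \left(-89\right) = 300 \left(-1674\right) \left(-89\right) = \left(-502200\right) \left(-89\right) = 44695800$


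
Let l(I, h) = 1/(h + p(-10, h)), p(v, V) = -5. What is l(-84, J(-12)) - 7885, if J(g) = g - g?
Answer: -39426/5 ≈ -7885.2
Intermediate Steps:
J(g) = 0
l(I, h) = 1/(-5 + h) (l(I, h) = 1/(h - 5) = 1/(-5 + h))
l(-84, J(-12)) - 7885 = 1/(-5 + 0) - 7885 = 1/(-5) - 7885 = -⅕ - 7885 = -39426/5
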